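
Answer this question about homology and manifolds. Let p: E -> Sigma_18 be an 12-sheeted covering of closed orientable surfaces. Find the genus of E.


For an n-sheeted cover: chi(E) = n * chi(B).
chi(Sigma_18) = 2 - 2*18 = -34.
chi(E) = 12 * (-34) = -408.
genus(E) = (2 - chi(E))/2 = (2 - (-408))/2 = 410/2 = 205

205


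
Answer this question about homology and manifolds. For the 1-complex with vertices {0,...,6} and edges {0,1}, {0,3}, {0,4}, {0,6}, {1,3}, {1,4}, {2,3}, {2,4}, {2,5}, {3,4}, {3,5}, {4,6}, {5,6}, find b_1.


b_1 = E - V + (number of components).
E = 13, V = 7, components = 1.
b_1 = 13 - 7 + 1 = 7

7


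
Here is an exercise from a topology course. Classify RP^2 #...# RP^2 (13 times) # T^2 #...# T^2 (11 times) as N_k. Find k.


Since a >= 1, the sum is non-orientable; each T^2 can be replaced by RP^2 # RP^2 (since T^2#RP^2 = 3RP^2).
Total crosscaps k = 13 + 2*11 = 35.
Check via chi: chi = 13*1 + 11*0 - (13+11-1)*2 = -33 = 2 - k = -33. Consistent.

35


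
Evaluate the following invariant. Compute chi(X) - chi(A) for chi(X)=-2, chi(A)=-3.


Relative Euler characteristic: chi(X, A) = chi(X) - chi(A).
= -2 - (-3) = 1

1


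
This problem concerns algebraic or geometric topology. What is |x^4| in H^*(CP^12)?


|x| = 2 in H^*(CP^n).
|x^4| = 4 * |x| = 4 * 2 = 8

8


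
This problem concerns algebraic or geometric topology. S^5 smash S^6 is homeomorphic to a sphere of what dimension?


S^m ^ S^n = S^{m+n}.
k = 5 + 6 = 11

11


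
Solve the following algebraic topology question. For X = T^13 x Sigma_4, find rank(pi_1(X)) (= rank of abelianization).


pi_1(A x B) = pi_1(A) x pi_1(B); rank of abelianization = b_1.
b_1(T^13) = 13, b_1(Sigma_4) = 2*4 = 8.
b_1(product) = 13 + 8 = 21

21


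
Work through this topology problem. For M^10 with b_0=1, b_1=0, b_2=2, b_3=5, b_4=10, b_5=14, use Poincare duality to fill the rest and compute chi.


By Poincare duality b_k = b_{10-k}, so full Betti numbers: b_0=1, b_1=0, b_2=2, b_3=5, b_4=10, b_5=14, b_6=10, b_7=5, b_8=2, b_9=0, b_10=1.
chi = sum (-1)^k b_k = 2

2


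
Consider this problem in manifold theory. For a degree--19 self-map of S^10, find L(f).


On S^10: L(f) = tr(f_0*) + (-1)^10 tr(f_10*) = 1 + (-1)^10 * deg(f).
L(f) = 1 + (-1)^10 * -19 = 1 + -19 = -18

-18


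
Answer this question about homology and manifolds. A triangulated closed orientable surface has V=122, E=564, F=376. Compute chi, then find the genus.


chi = V - E + F = 122 - 564 + 376 = -66
For orientable closed surface: chi = 2 - 2g, so g = (2 - chi)/2.
g = (2 - (-66)) / 2 = 68 / 2 = 34

34


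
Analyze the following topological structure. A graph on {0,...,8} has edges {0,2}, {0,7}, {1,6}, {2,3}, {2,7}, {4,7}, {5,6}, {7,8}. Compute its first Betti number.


b_1 = E - V + (number of components).
E = 8, V = 9, components = 2.
b_1 = 8 - 9 + 2 = 1

1


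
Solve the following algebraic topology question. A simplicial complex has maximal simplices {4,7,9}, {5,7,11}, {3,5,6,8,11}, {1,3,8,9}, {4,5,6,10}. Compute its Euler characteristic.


Enumerate all faces; f-vector: f_0=10, f_1=25, f_2=20, f_3=7, f_4=1.
chi = sum (-1)^k f_k = -1

-1


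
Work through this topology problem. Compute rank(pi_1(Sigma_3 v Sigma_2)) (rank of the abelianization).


For a wedge: H_1(A v B) = H_1(A) + H_1(B).
b_1(Sigma_3) = 6, b_1(Sigma_2) = 4.
b_1 = 6 + 4 = 10

10


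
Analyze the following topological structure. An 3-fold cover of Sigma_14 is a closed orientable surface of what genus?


For an n-sheeted cover: chi(E) = n * chi(B).
chi(Sigma_14) = 2 - 2*14 = -26.
chi(E) = 3 * (-26) = -78.
genus(E) = (2 - chi(E))/2 = (2 - (-78))/2 = 80/2 = 40

40


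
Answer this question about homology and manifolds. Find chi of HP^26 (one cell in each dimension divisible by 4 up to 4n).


HP^26 has one cell in each dimension 0, 4, ..., 4*26 (26+1 cells, all even-dim).
chi = 26 + 1 = 27

27


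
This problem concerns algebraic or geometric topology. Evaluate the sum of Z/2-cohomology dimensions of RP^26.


H^k(RP^26; Z/2) = Z/2 for each 0 <= k <= 26.
Total dimension = 26 + 1 = 27

27


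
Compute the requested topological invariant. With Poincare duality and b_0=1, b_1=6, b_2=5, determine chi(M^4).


By Poincare duality b_k = b_{4-k}, so full Betti numbers: b_0=1, b_1=6, b_2=5, b_3=6, b_4=1.
chi = sum (-1)^k b_k = -5

-5


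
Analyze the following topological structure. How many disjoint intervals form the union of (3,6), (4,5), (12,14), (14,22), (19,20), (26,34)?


Sort and merge overlapping open intervals.
Merged: (3,6), (12,14), (14,22), (26,34).
Number of components = 4

4


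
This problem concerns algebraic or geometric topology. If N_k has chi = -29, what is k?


chi = 2 - k for closed non-orientable surfaces with k crosscaps.
-29 = 2 - k
k = 2 - (-29) = 31

31


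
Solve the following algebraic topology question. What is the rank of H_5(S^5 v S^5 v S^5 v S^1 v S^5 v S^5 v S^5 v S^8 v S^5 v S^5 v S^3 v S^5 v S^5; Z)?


For a wedge of spheres, H_k (k>0) is free on one generator per sphere of dimension k.
Spheres of dimension 5: count = 10.
b_5 = 10

10


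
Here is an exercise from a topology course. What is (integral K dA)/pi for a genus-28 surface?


Gauss-Bonnet: integral K dA = 2*pi*chi(M).
chi(Sigma_28) = 2 - 2*28 = -54.
(integral K dA)/pi = 2*chi = 2*(-54) = -108

-108


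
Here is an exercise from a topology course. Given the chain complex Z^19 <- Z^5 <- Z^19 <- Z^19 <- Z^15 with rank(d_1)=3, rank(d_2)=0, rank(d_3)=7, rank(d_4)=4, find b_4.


rank H_k = rank(ker d_k) - rank(im d_{k+1}).
rank(ker d_4) = rank(C_4) - rank(d_4) = 15 - 4 = 11.
rank(im d_{4+1}) = 0.
rank H_4 = 11 - 0 = 11

11


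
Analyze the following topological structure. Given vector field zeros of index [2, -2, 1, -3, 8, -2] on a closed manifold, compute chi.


Poincare-Hopf: chi(M) = sum of indices of zeros.
chi = (2) + (-2) + (1) + (-3) + (8) + (-2) = 4

4


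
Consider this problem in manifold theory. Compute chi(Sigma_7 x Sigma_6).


chi(Sigma_7) = 2 - 2*7 = -12
chi(Sigma_6) = 2 - 2*6 = -10
chi(product) = (-12) * (-10) = 120

120


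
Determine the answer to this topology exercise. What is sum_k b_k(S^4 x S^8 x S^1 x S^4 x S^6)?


Total Betti number is multiplicative under products.
Each S^d (d>=1) has total Betti number 2.
There are 5 sphere factors.
Total = 2^5 = 32

32


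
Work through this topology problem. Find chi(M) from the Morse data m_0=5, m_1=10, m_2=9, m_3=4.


Morse theory: chi(M) = sum_k (-1)^k m_k where m_k = #(index-k critical points).
= (5) + (-10) + (9) + (-4) = 0

0


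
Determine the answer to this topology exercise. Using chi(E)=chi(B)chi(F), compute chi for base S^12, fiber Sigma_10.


chi(S^12) = 2 (n even), chi(Sigma_10) = 2 - 2*10 = -18.
chi(E) = 2 * (-18) = -36

-36


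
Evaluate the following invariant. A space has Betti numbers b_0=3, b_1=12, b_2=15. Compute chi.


chi = sum_k (-1)^k b_k.
= (3) + (-12) + (15)
= 6

6


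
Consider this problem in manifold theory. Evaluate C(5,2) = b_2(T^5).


By the Kunneth formula, b_k(T^n) = C(n,k).
b_2(T^5) = C(5,2).
C(5,2) = 5!/(2!*3!) = 10

10


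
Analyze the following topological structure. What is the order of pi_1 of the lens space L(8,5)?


pi_1(L(p,q)) = Z/pZ for any q coprime to p.
|pi_1(L(8,5))| = 8

8


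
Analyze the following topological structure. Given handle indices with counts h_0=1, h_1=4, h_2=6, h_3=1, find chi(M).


Handles of index k contribute (-1)^k to chi (same as CW cells).
chi = (1) + (-4) + (6) + (-1) = 2

2


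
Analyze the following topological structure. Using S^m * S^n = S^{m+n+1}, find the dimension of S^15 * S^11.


Join of spheres: S^m * S^n = S^{m+n+1}.
dim = 15 + 11 + 1 = 27

27


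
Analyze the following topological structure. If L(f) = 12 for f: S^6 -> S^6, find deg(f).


L(f) = 1 + (-1)^6 deg(f) on S^6.
12 = 1 + (-1)^6 * deg(f)
(-1)^6 * deg(f) = 11
deg(f) = 11

11


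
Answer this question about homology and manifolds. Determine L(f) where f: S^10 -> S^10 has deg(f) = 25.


On S^10: L(f) = tr(f_0*) + (-1)^10 tr(f_10*) = 1 + (-1)^10 * deg(f).
L(f) = 1 + (-1)^10 * 25 = 1 + 25 = 26

26


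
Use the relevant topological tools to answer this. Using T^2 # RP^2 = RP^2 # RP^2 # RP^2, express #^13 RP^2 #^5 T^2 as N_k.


Since a >= 1, the sum is non-orientable; each T^2 can be replaced by RP^2 # RP^2 (since T^2#RP^2 = 3RP^2).
Total crosscaps k = 13 + 2*5 = 23.
Check via chi: chi = 13*1 + 5*0 - (13+5-1)*2 = -21 = 2 - k = -21. Consistent.

23


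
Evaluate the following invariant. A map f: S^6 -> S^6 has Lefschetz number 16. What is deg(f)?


L(f) = 1 + (-1)^6 deg(f) on S^6.
16 = 1 + (-1)^6 * deg(f)
(-1)^6 * deg(f) = 15
deg(f) = 15

15


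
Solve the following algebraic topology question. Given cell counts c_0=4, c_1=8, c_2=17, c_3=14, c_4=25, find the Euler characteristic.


chi = sum_k (-1)^k c_k.
= (-1)^0*4 + (-1)^1*8 + (-1)^2*17 + (-1)^3*14 + (-1)^4*25
= (4) + (-8) + (17) + (-14) + (25)
= 24

24


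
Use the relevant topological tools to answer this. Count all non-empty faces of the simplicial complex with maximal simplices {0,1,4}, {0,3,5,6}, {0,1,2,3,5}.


Each maximal simplex on m vertices has 2^m - 1 nonempty faces.
Take the union (dedupe shared faces).
Total distinct faces = 43

43


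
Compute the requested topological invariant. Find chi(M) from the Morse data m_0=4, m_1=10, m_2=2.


Morse theory: chi(M) = sum_k (-1)^k m_k where m_k = #(index-k critical points).
= (4) + (-10) + (2) = -4

-4


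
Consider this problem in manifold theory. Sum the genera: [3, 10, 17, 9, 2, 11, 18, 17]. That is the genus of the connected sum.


Genus is additive under connected sum of orientable surfaces.
g = 3 + 10 + 17 + 9 + 2 + 11 + 18 + 17 = 87

87


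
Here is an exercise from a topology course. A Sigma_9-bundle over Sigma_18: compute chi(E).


For a fiber bundle F -> E -> B (with CW structure): chi(E) = chi(B) * chi(F).
chi(Sigma_18) = -34, chi(Sigma_9) = -16.
chi(E) = (-34) * (-16) = 544

544


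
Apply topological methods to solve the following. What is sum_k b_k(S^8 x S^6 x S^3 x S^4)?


Total Betti number is multiplicative under products.
Each S^d (d>=1) has total Betti number 2.
There are 4 sphere factors.
Total = 2^4 = 16

16


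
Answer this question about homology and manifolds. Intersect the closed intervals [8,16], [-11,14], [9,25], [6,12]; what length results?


Intersection = [max(a_i), min(b_i)] = [9, 12].
Length = 12 - 9 = 3

3


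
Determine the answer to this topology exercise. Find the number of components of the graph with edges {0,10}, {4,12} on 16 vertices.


Run DFS/union-find over 16 vertices.
V = 16, E = 2.
Number of components = 14

14


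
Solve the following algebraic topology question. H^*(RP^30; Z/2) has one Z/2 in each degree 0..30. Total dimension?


H^k(RP^30; Z/2) = Z/2 for each 0 <= k <= 30.
Total dimension = 30 + 1 = 31

31


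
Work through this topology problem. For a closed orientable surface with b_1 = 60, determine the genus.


For a closed orientable surface: b_1 = 2g.
60 = 2g
g = 60 / 2 = 30

30


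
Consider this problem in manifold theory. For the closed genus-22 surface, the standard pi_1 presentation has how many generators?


Standard presentation: pi_1(Sigma_g) = <a_1,b_1,...,a_g,b_g | [a_1,b_1]...[a_g,b_g] = 1>.
Number of generators = 2g = 2*22 = 44

44


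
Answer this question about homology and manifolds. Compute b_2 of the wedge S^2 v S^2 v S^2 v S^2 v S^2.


For a wedge of spheres, H_k (k>0) is free on one generator per sphere of dimension k.
Spheres of dimension 2: count = 5.
b_2 = 5

5


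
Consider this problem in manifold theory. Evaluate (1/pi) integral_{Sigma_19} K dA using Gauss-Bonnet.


Gauss-Bonnet: integral K dA = 2*pi*chi(M).
chi(Sigma_19) = 2 - 2*19 = -36.
(integral K dA)/pi = 2*chi = 2*(-36) = -72

-72


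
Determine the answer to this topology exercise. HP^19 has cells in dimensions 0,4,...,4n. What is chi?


HP^19 has one cell in each dimension 0, 4, ..., 4*19 (19+1 cells, all even-dim).
chi = 19 + 1 = 20

20


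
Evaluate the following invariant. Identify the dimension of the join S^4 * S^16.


Join of spheres: S^m * S^n = S^{m+n+1}.
dim = 4 + 16 + 1 = 21

21


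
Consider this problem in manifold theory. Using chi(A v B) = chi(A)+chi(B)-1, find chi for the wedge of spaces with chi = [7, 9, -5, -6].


chi(A v B) = chi(A) + chi(B) - 1 (one point identified).
For 4 spaces: chi = (sum chi_i) - (4 - 1).
sum = 5; chi = 5 - 3 = 2

2


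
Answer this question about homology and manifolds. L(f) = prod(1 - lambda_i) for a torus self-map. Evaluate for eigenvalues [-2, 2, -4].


For a torus self-map: L(f) = det(I - A) where A acts on H_1.
L(f) = (1--2) * (1-2) * (1--4) = 3 * -1 * 5 = -15

-15


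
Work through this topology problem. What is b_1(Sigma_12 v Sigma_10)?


For a wedge: H_1(A v B) = H_1(A) + H_1(B).
b_1(Sigma_12) = 24, b_1(Sigma_10) = 20.
b_1 = 24 + 20 = 44

44


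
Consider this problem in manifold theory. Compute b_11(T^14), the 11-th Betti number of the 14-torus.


By the Kunneth formula, b_k(T^n) = C(n,k).
b_11(T^14) = C(14,11).
C(14,11) = 14!/(11!*3!) = 364

364


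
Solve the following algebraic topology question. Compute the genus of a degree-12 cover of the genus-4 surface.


For an n-sheeted cover: chi(E) = n * chi(B).
chi(Sigma_4) = 2 - 2*4 = -6.
chi(E) = 12 * (-6) = -72.
genus(E) = (2 - chi(E))/2 = (2 - (-72))/2 = 74/2 = 37

37


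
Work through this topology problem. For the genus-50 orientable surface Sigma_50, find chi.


For a closed orientable surface of genus g: chi = 2 - 2g.
Here g = 50.
chi = 2 - 2*50 = 2 - 100 = -98

-98


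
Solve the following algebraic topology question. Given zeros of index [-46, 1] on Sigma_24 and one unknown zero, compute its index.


Poincare-Hopf: sum of indices = chi(M).
chi(Sigma_24) = 2 - 2*24 = -46.
Sum of known indices = -45.
x = chi - (sum known) = -46 - (-45) = -1

-1


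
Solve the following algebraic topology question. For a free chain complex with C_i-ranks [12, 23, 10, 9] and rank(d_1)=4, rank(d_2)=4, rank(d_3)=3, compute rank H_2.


rank H_k = rank(ker d_k) - rank(im d_{k+1}).
rank(ker d_2) = rank(C_2) - rank(d_2) = 10 - 4 = 6.
rank(im d_{2+1}) = 3.
rank H_2 = 6 - 3 = 3

3


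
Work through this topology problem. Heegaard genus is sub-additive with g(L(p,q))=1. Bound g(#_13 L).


Heegaard genus satisfies g(A#B) <= g(A) + g(B).
Each lens space has g = 1.
Upper bound: 13 * 1 = 13

13


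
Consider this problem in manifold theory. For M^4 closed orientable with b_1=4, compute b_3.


Poincare duality for closed orientable n-manifolds: b_k = b_{n-k}.
Here n = 4, so b_3 = b_1 = 4

4


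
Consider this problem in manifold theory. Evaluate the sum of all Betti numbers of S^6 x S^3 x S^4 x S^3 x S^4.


Total Betti number is multiplicative under products.
Each S^d (d>=1) has total Betti number 2.
There are 5 sphere factors.
Total = 2^5 = 32

32


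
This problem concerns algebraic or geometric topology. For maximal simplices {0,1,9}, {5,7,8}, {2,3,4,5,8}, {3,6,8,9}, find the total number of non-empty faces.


Each maximal simplex on m vertices has 2^m - 1 nonempty faces.
Take the union (dedupe shared faces).
Total distinct faces = 53

53


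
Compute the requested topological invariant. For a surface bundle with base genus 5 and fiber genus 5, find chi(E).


For a fiber bundle F -> E -> B (with CW structure): chi(E) = chi(B) * chi(F).
chi(Sigma_5) = -8, chi(Sigma_5) = -8.
chi(E) = (-8) * (-8) = 64

64


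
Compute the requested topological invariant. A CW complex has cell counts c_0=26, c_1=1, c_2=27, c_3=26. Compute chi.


chi = sum_k (-1)^k c_k.
= (-1)^0*26 + (-1)^1*1 + (-1)^2*27 + (-1)^3*26
= (26) + (-1) + (27) + (-26)
= 26

26


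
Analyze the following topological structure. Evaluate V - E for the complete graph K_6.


K_6: V = 6, E = C(6,2) = 15.
chi = V - E = 6 - 15 = -9

-9


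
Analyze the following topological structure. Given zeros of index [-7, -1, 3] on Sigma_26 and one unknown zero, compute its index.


Poincare-Hopf: sum of indices = chi(M).
chi(Sigma_26) = 2 - 2*26 = -50.
Sum of known indices = -5.
x = chi - (sum known) = -50 - (-5) = -45

-45


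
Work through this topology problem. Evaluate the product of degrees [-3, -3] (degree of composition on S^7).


Degree is multiplicative: deg(composition) = product of degrees.
= (-3) * (-3) = 9

9


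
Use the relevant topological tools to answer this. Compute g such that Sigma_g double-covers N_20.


chi(N_20) = 2 - 20 = -18.
Double cover: chi(Sigma_g) = 2 * chi(N_20) = 2*(-18) = -36.
2 - 2g = -36, so g = (2 - (-36))/2 = 38/2 = 19

19


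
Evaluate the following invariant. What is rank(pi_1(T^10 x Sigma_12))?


pi_1(A x B) = pi_1(A) x pi_1(B); rank of abelianization = b_1.
b_1(T^10) = 10, b_1(Sigma_12) = 2*12 = 24.
b_1(product) = 10 + 24 = 34

34


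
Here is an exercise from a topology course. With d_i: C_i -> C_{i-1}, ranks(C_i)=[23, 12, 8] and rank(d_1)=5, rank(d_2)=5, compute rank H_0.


rank H_k = rank(ker d_k) - rank(im d_{k+1}).
rank(ker d_0) = rank(C_0) - rank(d_0) = 23 - 0 = 23.
rank(im d_{0+1}) = 5.
rank H_0 = 23 - 5 = 18

18


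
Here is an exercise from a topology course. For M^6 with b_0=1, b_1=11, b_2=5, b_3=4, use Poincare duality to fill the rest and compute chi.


By Poincare duality b_k = b_{6-k}, so full Betti numbers: b_0=1, b_1=11, b_2=5, b_3=4, b_4=5, b_5=11, b_6=1.
chi = sum (-1)^k b_k = -14

-14


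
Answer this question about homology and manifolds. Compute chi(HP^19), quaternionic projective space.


HP^19 has one cell in each dimension 0, 4, ..., 4*19 (19+1 cells, all even-dim).
chi = 19 + 1 = 20

20


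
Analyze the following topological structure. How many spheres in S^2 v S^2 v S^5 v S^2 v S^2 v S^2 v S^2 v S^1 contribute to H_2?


For a wedge of spheres, H_k (k>0) is free on one generator per sphere of dimension k.
Spheres of dimension 2: count = 6.
b_2 = 6

6


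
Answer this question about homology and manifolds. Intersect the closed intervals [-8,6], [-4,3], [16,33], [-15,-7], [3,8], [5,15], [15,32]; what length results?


Intersection = [max(a_i), min(b_i)] = [16, -7].
Since 16 > -7, the intersection is empty.
Length = 0

0


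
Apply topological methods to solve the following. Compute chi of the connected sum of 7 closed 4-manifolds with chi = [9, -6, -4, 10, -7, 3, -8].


For n-manifolds: chi(A#B) = chi(A) + chi(B) - chi(S^4).
chi(S^4) = 1 + (-1)^4 = 2.
chi(#) = (sum chi_i) - (7-1)*chi(S^4) = -3 - 6*2 = -15

-15


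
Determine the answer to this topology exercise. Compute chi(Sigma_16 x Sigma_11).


chi(Sigma_16) = 2 - 2*16 = -30
chi(Sigma_11) = 2 - 2*11 = -20
chi(product) = (-30) * (-20) = 600

600


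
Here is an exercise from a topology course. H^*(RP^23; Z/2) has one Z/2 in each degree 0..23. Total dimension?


H^k(RP^23; Z/2) = Z/2 for each 0 <= k <= 23.
Total dimension = 23 + 1 = 24

24


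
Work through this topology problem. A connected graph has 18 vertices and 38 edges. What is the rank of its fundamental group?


For a connected graph: rank(pi_1) = b_1 = E - V + 1 = 1 - chi.
chi = V - E = 18 - 38 = -20.
rank = 1 - (-20) = 38 - 18 + 1 = 21

21


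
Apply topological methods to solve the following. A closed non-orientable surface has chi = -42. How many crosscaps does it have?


chi = 2 - k for closed non-orientable surfaces with k crosscaps.
-42 = 2 - k
k = 2 - (-42) = 44

44


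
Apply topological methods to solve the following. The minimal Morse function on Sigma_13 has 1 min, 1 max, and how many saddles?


A perfect Morse function has m_k = b_k.
For Sigma_13: b_0=1, b_1=2g=26, b_2=1.
Saddles m_1 = 2g = 26

26


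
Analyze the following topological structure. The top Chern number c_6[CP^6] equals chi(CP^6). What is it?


For any closed oriented manifold, <e(TM),[M]> = chi(M).
chi(CP^6) = 6+1 = 7

7


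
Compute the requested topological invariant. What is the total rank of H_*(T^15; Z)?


b_k(T^15) = C(15,k), so the sum over k is sum_k C(15,k) = 2^15.
Total = 2^15 = 32768

32768


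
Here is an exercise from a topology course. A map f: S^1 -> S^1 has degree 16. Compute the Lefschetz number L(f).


On S^1: L(f) = tr(f_0*) + (-1)^1 tr(f_1*) = 1 + (-1)^1 * deg(f).
L(f) = 1 + (-1)^1 * 16 = 1 + -16 = -15

-15


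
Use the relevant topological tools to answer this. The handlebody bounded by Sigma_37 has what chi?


A genus-g handlebody deformation retracts to a wedge of g circles.
chi(vee_g S^1) = 1 - g.
chi(H_37) = 1 - 37 = -36

-36


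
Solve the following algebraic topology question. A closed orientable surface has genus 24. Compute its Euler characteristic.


For a closed orientable surface of genus g: chi = 2 - 2g.
Here g = 24.
chi = 2 - 2*24 = 2 - 48 = -46

-46


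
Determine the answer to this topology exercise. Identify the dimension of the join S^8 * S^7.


Join of spheres: S^m * S^n = S^{m+n+1}.
dim = 8 + 7 + 1 = 16

16


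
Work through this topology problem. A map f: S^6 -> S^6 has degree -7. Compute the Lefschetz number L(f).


On S^6: L(f) = tr(f_0*) + (-1)^6 tr(f_6*) = 1 + (-1)^6 * deg(f).
L(f) = 1 + (-1)^6 * -7 = 1 + -7 = -6

-6


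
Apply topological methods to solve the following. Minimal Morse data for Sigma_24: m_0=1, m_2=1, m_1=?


A perfect Morse function has m_k = b_k.
For Sigma_24: b_0=1, b_1=2g=48, b_2=1.
Saddles m_1 = 2g = 48

48


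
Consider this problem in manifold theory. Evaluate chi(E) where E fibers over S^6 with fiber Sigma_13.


chi(S^6) = 2 (n even), chi(Sigma_13) = 2 - 2*13 = -24.
chi(E) = 2 * (-24) = -48

-48


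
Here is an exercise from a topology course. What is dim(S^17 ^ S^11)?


S^m ^ S^n = S^{m+n}.
k = 17 + 11 = 28

28


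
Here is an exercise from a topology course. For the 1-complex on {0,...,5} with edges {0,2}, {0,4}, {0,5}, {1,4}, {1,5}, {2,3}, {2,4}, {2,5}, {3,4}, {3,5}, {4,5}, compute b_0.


Run DFS/union-find over 6 vertices.
V = 6, E = 11.
Number of components = 1

1


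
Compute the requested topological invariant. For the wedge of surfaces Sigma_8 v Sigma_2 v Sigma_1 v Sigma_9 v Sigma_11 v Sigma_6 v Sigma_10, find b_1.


For a wedge X v Y: reduced H_k(X v Y) = H_k(X) + H_k(Y).
Each Sigma_g contributes b_1 = 2g.
b_1 = 16 + 4 + 2 + 18 + 22 + 12 + 20 = 94

94


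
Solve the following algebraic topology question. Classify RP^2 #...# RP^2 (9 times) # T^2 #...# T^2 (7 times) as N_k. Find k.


Since a >= 1, the sum is non-orientable; each T^2 can be replaced by RP^2 # RP^2 (since T^2#RP^2 = 3RP^2).
Total crosscaps k = 9 + 2*7 = 23.
Check via chi: chi = 9*1 + 7*0 - (9+7-1)*2 = -21 = 2 - k = -21. Consistent.

23


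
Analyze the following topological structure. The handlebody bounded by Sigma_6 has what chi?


A genus-g handlebody deformation retracts to a wedge of g circles.
chi(vee_g S^1) = 1 - g.
chi(H_6) = 1 - 6 = -5

-5


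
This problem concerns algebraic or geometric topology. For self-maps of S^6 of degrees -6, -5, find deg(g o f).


Degree is multiplicative under composition: deg(g o f) = deg(g) * deg(f).
= -5 * -6 = 30

30


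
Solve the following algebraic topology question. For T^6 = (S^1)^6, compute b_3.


By the Kunneth formula, b_k(T^n) = C(n,k).
b_3(T^6) = C(6,3).
C(6,3) = 6!/(3!*3!) = 20

20


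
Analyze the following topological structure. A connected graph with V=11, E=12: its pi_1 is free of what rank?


For a connected graph: rank(pi_1) = b_1 = E - V + 1 = 1 - chi.
chi = V - E = 11 - 12 = -1.
rank = 1 - (-1) = 12 - 11 + 1 = 2

2


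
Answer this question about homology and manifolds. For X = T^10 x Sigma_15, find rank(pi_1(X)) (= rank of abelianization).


pi_1(A x B) = pi_1(A) x pi_1(B); rank of abelianization = b_1.
b_1(T^10) = 10, b_1(Sigma_15) = 2*15 = 30.
b_1(product) = 10 + 30 = 40

40


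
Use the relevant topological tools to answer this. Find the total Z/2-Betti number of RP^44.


H^k(RP^44; Z/2) = Z/2 for each 0 <= k <= 44.
Total dimension = 44 + 1 = 45

45


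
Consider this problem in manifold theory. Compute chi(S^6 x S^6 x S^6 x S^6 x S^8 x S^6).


chi is multiplicative: chi(X x Y) = chi(X) chi(Y).
Each even-dim sphere has chi = 2. There are 6 factors.
chi = 2^6 = 64

64


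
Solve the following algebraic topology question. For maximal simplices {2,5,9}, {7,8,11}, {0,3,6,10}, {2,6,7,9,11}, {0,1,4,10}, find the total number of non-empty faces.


Each maximal simplex on m vertices has 2^m - 1 nonempty faces.
Take the union (dedupe shared faces).
Total distinct faces = 65

65


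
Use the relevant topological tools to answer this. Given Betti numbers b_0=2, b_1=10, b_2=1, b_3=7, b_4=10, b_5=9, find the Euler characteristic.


chi = sum_k (-1)^k b_k.
= (2) + (-10) + (1) + (-7) + (10) + (-9)
= -13

-13


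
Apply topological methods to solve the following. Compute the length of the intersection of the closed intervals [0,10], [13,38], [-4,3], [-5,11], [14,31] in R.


Intersection = [max(a_i), min(b_i)] = [14, 3].
Since 14 > 3, the intersection is empty.
Length = 0

0


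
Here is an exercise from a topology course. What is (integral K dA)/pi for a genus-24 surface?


Gauss-Bonnet: integral K dA = 2*pi*chi(M).
chi(Sigma_24) = 2 - 2*24 = -46.
(integral K dA)/pi = 2*chi = 2*(-46) = -92

-92


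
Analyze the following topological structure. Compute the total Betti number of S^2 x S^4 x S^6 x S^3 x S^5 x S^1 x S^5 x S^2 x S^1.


Total Betti number is multiplicative under products.
Each S^d (d>=1) has total Betti number 2.
There are 9 sphere factors.
Total = 2^9 = 512

512


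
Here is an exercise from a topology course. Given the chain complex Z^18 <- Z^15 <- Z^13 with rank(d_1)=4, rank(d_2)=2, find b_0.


rank H_k = rank(ker d_k) - rank(im d_{k+1}).
rank(ker d_0) = rank(C_0) - rank(d_0) = 18 - 0 = 18.
rank(im d_{0+1}) = 4.
rank H_0 = 18 - 4 = 14

14


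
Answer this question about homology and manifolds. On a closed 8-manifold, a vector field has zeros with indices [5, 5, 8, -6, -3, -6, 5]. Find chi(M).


Poincare-Hopf: chi(M) = sum of indices of zeros.
chi = (5) + (5) + (8) + (-6) + (-3) + (-6) + (5) = 8

8


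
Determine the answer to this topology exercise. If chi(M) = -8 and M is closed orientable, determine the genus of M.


chi = 2 - 2g for closed orientable surfaces.
-8 = 2 - 2g
2g = 2 - (-8) = 10
g = 5

5


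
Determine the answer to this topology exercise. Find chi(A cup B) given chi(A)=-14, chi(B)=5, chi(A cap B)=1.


chi(A cup B) = chi(A) + chi(B) - chi(A cap B)
= -14 + (5) - (1)
= -10

-10


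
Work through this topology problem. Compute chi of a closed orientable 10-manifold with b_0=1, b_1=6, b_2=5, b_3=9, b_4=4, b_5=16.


By Poincare duality b_k = b_{10-k}, so full Betti numbers: b_0=1, b_1=6, b_2=5, b_3=9, b_4=4, b_5=16, b_6=4, b_7=9, b_8=5, b_9=6, b_10=1.
chi = sum (-1)^k b_k = -26

-26


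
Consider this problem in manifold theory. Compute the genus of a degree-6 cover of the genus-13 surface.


For an n-sheeted cover: chi(E) = n * chi(B).
chi(Sigma_13) = 2 - 2*13 = -24.
chi(E) = 6 * (-24) = -144.
genus(E) = (2 - chi(E))/2 = (2 - (-144))/2 = 146/2 = 73

73


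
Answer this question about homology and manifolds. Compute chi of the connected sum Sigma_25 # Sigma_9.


chi(Sigma_25) = 2 - 2*25 = -48
chi(Sigma_9) = 2 - 2*9 = -16
For surfaces: chi(A#B) = chi(A) + chi(B) - 2.
chi = -48 + -16 - 2 = -66

-66


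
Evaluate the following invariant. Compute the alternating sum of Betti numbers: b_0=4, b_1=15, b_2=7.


chi = sum_k (-1)^k b_k.
= (4) + (-15) + (7)
= -4

-4


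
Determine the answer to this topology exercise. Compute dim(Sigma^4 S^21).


Each suspension raises dimension by 1: Sigma S^n = S^{n+1}.
Sigma^4 S^21 = S^{21+4} = S^25

25


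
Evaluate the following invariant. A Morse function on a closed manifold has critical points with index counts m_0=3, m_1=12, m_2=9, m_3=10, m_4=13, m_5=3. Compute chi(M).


Morse theory: chi(M) = sum_k (-1)^k m_k where m_k = #(index-k critical points).
= (3) + (-12) + (9) + (-10) + (13) + (-3) = 0

0


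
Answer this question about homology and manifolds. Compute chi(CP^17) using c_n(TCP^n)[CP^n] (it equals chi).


For any closed oriented manifold, <e(TM),[M]> = chi(M).
chi(CP^17) = 17+1 = 18

18


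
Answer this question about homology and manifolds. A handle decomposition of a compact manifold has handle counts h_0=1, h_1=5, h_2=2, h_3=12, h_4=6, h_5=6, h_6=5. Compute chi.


Handles of index k contribute (-1)^k to chi (same as CW cells).
chi = (1) + (-5) + (2) + (-12) + (6) + (-6) + (5) = -9

-9


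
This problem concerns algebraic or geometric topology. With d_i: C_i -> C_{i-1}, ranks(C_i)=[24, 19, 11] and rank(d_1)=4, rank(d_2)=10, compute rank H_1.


rank H_k = rank(ker d_k) - rank(im d_{k+1}).
rank(ker d_1) = rank(C_1) - rank(d_1) = 19 - 4 = 15.
rank(im d_{1+1}) = 10.
rank H_1 = 15 - 10 = 5

5


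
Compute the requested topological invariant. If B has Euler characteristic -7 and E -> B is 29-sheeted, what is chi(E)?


For a finite covering: chi(E) = (number of sheets) * chi(B).
chi(E) = 29 * (-7) = -203

-203


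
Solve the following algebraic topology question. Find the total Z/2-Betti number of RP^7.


H^k(RP^7; Z/2) = Z/2 for each 0 <= k <= 7.
Total dimension = 7 + 1 = 8

8


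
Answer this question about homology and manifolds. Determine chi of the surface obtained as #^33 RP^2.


For a non-orientable closed surface with k crosscaps: chi = 2 - k.
Here k = 33.
chi = 2 - 33 = -31

-31


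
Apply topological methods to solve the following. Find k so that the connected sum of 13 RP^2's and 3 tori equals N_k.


Since a >= 1, the sum is non-orientable; each T^2 can be replaced by RP^2 # RP^2 (since T^2#RP^2 = 3RP^2).
Total crosscaps k = 13 + 2*3 = 19.
Check via chi: chi = 13*1 + 3*0 - (13+3-1)*2 = -17 = 2 - k = -17. Consistent.

19


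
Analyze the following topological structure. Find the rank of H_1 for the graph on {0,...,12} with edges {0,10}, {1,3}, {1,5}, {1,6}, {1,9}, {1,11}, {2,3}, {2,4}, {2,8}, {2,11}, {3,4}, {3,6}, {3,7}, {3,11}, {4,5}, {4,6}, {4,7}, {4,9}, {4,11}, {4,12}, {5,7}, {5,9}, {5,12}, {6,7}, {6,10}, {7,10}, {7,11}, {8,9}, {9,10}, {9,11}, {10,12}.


b_1 = E - V + (number of components).
E = 31, V = 13, components = 1.
b_1 = 31 - 13 + 1 = 19

19


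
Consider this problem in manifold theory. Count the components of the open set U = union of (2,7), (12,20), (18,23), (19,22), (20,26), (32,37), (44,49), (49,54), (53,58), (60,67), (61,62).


Sort and merge overlapping open intervals.
Merged: (2,7), (12,26), (32,37), (44,49), (49,58), (60,67).
Number of components = 6

6


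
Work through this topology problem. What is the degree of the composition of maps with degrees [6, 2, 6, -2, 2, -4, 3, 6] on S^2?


Degree is multiplicative: deg(composition) = product of degrees.
= (6) * (2) * (6) * (-2) * (2) * (-4) * (3) * (6) = 20736

20736


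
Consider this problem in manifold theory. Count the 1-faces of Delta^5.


Delta^5 has 5+1 vertices. A 1-face is a choice of 1+1 vertices.
f_1 = C(5+1, 1+1) = C(6,2) = 15

15


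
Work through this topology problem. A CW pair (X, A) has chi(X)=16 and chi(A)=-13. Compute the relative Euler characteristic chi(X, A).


Relative Euler characteristic: chi(X, A) = chi(X) - chi(A).
= 16 - (-13) = 29

29


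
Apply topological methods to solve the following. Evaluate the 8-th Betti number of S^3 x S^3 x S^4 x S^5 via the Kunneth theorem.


Each S^d has Poincare polynomial 1 + t^d.
The product S^3 x S^3 x S^4 x S^5 has Poincare polynomial prod(1+t^d_i).
Expanding: b_0=1, b_3=2, b_4=1, b_5=1, b_6=1, b_7=2, b_8=2, b_9=1, b_10=1, b_11=1, b_12=2, b_15=1.
b_8 = 2

2


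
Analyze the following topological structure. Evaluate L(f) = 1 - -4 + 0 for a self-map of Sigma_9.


L(f) = tr(f_0*) - tr(f_1*) + tr(f_2*).
= 1 - (-4) + (0)
= 5

5


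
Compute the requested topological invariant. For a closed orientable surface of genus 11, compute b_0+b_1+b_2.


For Sigma_11: b_0 = 1, b_1 = 2g = 22, b_2 = 1.
Total = 1 + 22 + 1 = 24

24


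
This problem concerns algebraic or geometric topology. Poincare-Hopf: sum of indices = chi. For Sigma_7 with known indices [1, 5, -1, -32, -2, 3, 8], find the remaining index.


Poincare-Hopf: sum of indices = chi(M).
chi(Sigma_7) = 2 - 2*7 = -12.
Sum of known indices = -18.
x = chi - (sum known) = -12 - (-18) = 6

6


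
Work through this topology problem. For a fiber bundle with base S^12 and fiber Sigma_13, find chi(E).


chi(S^12) = 2 (n even), chi(Sigma_13) = 2 - 2*13 = -24.
chi(E) = 2 * (-24) = -48

-48


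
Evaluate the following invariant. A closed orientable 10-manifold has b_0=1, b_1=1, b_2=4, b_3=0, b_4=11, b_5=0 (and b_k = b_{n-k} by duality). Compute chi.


By Poincare duality b_k = b_{10-k}, so full Betti numbers: b_0=1, b_1=1, b_2=4, b_3=0, b_4=11, b_5=0, b_6=11, b_7=0, b_8=4, b_9=1, b_10=1.
chi = sum (-1)^k b_k = 30

30


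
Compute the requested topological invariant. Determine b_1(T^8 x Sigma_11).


pi_1(A x B) = pi_1(A) x pi_1(B); rank of abelianization = b_1.
b_1(T^8) = 8, b_1(Sigma_11) = 2*11 = 22.
b_1(product) = 8 + 22 = 30

30


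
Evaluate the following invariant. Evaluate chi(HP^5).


HP^5 has one cell in each dimension 0, 4, ..., 4*5 (5+1 cells, all even-dim).
chi = 5 + 1 = 6

6


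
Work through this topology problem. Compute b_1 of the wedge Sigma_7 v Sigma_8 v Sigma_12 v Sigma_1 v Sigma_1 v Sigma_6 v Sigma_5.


For a wedge X v Y: reduced H_k(X v Y) = H_k(X) + H_k(Y).
Each Sigma_g contributes b_1 = 2g.
b_1 = 14 + 16 + 24 + 2 + 2 + 12 + 10 = 80

80


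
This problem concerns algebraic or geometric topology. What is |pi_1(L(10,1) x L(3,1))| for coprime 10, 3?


pi_1(X x Y) = pi_1(X) x pi_1(Y).
pi_1(L(10,1)) = Z/10, pi_1(L(3,1)) = Z/3.
|Z/10 x Z/3| = 10 * 3 = 30

30


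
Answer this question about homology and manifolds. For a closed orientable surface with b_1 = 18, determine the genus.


For a closed orientable surface: b_1 = 2g.
18 = 2g
g = 18 / 2 = 9

9


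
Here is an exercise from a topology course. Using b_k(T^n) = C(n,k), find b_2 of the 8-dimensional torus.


By the Kunneth formula, b_k(T^n) = C(n,k).
b_2(T^8) = C(8,2).
C(8,2) = 8!/(2!*6!) = 28

28


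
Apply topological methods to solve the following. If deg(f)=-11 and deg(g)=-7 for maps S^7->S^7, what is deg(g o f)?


Degree is multiplicative under composition: deg(g o f) = deg(g) * deg(f).
= -7 * -11 = 77

77


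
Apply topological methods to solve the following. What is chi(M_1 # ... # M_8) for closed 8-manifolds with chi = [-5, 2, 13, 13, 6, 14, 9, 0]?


For n-manifolds: chi(A#B) = chi(A) + chi(B) - chi(S^8).
chi(S^8) = 1 + (-1)^8 = 2.
chi(#) = (sum chi_i) - (8-1)*chi(S^8) = 52 - 7*2 = 38

38


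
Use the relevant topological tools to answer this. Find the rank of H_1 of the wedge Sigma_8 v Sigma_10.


For a wedge: H_1(A v B) = H_1(A) + H_1(B).
b_1(Sigma_8) = 16, b_1(Sigma_10) = 20.
b_1 = 16 + 20 = 36

36


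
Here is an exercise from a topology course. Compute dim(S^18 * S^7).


Join of spheres: S^m * S^n = S^{m+n+1}.
dim = 18 + 7 + 1 = 26

26


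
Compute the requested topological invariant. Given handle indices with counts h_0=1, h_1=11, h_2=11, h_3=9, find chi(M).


Handles of index k contribute (-1)^k to chi (same as CW cells).
chi = (1) + (-11) + (11) + (-9) = -8

-8


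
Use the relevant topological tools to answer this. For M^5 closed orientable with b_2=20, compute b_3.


Poincare duality for closed orientable n-manifolds: b_k = b_{n-k}.
Here n = 5, so b_3 = b_2 = 20

20


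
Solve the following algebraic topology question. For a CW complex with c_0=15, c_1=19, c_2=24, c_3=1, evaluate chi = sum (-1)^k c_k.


chi = sum_k (-1)^k c_k.
= (-1)^0*15 + (-1)^1*19 + (-1)^2*24 + (-1)^3*1
= (15) + (-19) + (24) + (-1)
= 19

19


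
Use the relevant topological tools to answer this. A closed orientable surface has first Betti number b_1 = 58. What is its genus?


For a closed orientable surface: b_1 = 2g.
58 = 2g
g = 58 / 2 = 29

29


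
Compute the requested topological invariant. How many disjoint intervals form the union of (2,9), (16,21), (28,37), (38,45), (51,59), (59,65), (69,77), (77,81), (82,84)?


Sort and merge overlapping open intervals.
Merged: (2,9), (16,21), (28,37), (38,45), (51,59), (59,65), (69,77), (77,81), (82,84).
Number of components = 9

9


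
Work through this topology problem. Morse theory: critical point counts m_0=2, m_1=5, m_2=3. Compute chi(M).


Morse theory: chi(M) = sum_k (-1)^k m_k where m_k = #(index-k critical points).
= (2) + (-5) + (3) = 0

0


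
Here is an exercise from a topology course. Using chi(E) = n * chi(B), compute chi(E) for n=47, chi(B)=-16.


For a finite covering: chi(E) = (number of sheets) * chi(B).
chi(E) = 47 * (-16) = -752

-752


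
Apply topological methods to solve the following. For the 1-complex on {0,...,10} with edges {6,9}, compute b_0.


Run DFS/union-find over 11 vertices.
V = 11, E = 1.
Number of components = 10

10


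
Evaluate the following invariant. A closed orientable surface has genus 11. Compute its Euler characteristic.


For a closed orientable surface of genus g: chi = 2 - 2g.
Here g = 11.
chi = 2 - 2*11 = 2 - 22 = -20

-20


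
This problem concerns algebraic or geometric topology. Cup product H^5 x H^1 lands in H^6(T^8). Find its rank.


Cup product: H^p x H^q -> H^{p+q}; here p+q = 5+1 = 6.
rank H^k(T^n) = C(n,k).
C(8,6) = 28

28


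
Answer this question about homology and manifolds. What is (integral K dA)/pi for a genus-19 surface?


Gauss-Bonnet: integral K dA = 2*pi*chi(M).
chi(Sigma_19) = 2 - 2*19 = -36.
(integral K dA)/pi = 2*chi = 2*(-36) = -72

-72


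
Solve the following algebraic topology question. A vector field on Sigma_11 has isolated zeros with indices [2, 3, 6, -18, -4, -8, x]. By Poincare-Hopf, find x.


Poincare-Hopf: sum of indices = chi(M).
chi(Sigma_11) = 2 - 2*11 = -20.
Sum of known indices = -19.
x = chi - (sum known) = -20 - (-19) = -1

-1


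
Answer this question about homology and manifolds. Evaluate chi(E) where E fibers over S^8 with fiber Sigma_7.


chi(S^8) = 2 (n even), chi(Sigma_7) = 2 - 2*7 = -12.
chi(E) = 2 * (-12) = -24

-24


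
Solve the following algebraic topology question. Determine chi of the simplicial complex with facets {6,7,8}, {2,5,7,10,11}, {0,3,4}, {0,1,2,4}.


Enumerate all faces; f-vector: f_0=11, f_1=21, f_2=16, f_3=6, f_4=1.
chi = sum (-1)^k f_k = 1

1


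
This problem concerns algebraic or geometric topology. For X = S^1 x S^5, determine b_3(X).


Each S^d has Poincare polynomial 1 + t^d.
The product S^1 x S^5 has Poincare polynomial prod(1+t^d_i).
Expanding: b_0=1, b_1=1, b_5=1, b_6=1.
b_3 = 0

0


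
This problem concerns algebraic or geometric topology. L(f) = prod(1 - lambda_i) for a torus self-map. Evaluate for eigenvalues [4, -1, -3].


For a torus self-map: L(f) = det(I - A) where A acts on H_1.
L(f) = (1-4) * (1--1) * (1--3) = -3 * 2 * 4 = -24

-24


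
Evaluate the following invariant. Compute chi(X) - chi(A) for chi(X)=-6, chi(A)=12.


Relative Euler characteristic: chi(X, A) = chi(X) - chi(A).
= -6 - (12) = -18

-18


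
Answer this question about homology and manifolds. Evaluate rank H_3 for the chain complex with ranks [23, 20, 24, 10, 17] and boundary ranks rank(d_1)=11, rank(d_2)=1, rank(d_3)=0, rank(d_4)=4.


rank H_k = rank(ker d_k) - rank(im d_{k+1}).
rank(ker d_3) = rank(C_3) - rank(d_3) = 10 - 0 = 10.
rank(im d_{3+1}) = 4.
rank H_3 = 10 - 4 = 6

6


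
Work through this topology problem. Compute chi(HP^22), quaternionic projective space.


HP^22 has one cell in each dimension 0, 4, ..., 4*22 (22+1 cells, all even-dim).
chi = 22 + 1 = 23

23
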